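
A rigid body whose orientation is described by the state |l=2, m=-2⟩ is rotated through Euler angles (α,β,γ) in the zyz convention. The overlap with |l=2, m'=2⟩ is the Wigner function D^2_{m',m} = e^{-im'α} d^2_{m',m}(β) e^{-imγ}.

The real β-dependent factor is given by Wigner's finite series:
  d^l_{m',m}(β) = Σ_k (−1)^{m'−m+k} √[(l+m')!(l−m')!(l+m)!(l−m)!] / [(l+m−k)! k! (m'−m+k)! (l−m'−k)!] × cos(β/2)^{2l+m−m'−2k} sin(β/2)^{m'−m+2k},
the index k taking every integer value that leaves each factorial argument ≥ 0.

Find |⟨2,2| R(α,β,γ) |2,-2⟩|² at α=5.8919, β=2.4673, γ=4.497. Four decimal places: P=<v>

P=0.6290

First d^2_{2,-2}(β=2.4673), then the phase factors e^{-i(2)α} and e^{-i(-2)γ}:
Half-angle: c=0.330795, s=0.943702. N=√(24·1·1·24)=24.000000
The bounds max(0,m−m')=0 and min(l+m,l−m')=0 give 1 term
  k=0: (−1)^4·24.0000/(24)·0.3308^0·0.9437^4 = +0.793123
d^2_{2,-2}(2.4673) = +0.793123
|D^2_{2,-2}|² = |d^2_{2,-2}(β)|² = (+0.793123)² = 0.629044 (the z-rotation phases have unit modulus)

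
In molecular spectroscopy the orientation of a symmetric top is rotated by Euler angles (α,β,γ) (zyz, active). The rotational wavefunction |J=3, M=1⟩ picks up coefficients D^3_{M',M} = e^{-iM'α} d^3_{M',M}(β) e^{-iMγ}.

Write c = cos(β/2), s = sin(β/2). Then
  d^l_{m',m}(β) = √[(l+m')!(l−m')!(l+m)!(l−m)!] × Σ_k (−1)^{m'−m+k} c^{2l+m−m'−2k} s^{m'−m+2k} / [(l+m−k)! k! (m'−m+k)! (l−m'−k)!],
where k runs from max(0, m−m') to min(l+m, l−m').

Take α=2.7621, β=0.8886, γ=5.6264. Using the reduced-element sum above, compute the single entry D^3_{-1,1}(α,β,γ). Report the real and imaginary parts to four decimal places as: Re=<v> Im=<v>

D^3_{-1,1}(2.7621,0.8886,5.6264) = e^{-i·-1·2.7621}·d^3_{-1,1}(0.8886)·e^{-i·1·5.6264}. Compute d first:
Half-angle: c=0.902912, s=0.429826. N=√(2·24·24·2)=48.000000
The bounds max(0,m−m')=2 and min(l+m,l−m')=4 give 3 terms
  k=2: (−1)^0·48.0000/(8)·0.9029^4·0.4298^2 = +0.736746
  k=3: (−1)^1·48.0000/(6)·0.9029^2·0.4298^4 = -0.222613
  k=4: (−1)^2·48.0000/(48)·0.9029^0·0.4298^6 = +0.006306
d^3_{-1,1}(0.8886) = +0.736746 -0.222613 +0.006306 = +0.520439
Phases: e^{-i·(-1)·2.7621}=-0.928853+0.370449i, e^{-i·(1)·5.6264}=+0.791959+0.610574i ⇒ D=-0.500558-0.142472i

Re=-0.5006 Im=-0.1425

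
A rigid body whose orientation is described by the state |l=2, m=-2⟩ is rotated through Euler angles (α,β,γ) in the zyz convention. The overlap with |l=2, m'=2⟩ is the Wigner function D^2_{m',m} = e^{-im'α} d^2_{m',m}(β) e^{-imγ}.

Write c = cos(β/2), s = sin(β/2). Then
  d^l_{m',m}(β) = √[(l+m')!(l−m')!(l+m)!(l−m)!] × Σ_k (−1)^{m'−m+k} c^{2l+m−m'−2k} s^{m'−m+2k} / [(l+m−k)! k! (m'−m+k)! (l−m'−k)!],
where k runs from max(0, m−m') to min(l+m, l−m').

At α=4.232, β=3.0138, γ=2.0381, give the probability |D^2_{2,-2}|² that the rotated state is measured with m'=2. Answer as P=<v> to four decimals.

P=0.9838

Split into d^2_{2,-2}(β=3.0138) × two z-phases.
Half-angle: c=0.063853, s=0.997959. N=√(24·1·1·24)=24.000000
k∈{0} keeps every argument non-negative
  k=0: (−1)^4·24.0000/(24)·0.0639^0·0.9980^4 = +0.991862
d^2_{2,-2}(3.0138) = +0.991862
|D^2_{2,-2}|² = |d^2_{2,-2}(β)|² = (+0.991862)² = 0.983791 (the z-rotation phases have unit modulus)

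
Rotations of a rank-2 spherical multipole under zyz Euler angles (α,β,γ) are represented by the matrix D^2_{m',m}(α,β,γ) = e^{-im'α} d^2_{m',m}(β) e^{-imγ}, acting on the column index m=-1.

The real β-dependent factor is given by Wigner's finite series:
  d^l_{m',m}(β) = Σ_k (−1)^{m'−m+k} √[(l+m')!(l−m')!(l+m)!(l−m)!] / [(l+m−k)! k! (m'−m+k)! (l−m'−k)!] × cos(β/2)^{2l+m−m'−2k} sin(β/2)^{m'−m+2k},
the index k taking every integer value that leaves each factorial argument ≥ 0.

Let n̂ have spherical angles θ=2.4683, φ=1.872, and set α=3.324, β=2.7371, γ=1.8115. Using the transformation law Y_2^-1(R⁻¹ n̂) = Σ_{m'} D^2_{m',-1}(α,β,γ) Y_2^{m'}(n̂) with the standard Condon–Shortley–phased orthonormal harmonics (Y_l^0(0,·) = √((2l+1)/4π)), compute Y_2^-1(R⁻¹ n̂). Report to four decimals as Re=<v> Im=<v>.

Need the full column D^2_{m',-1} for m'=−2..2 at α=3.324, β=2.7371, γ=1.8115.
cos(β/2)=0.200870, sin(β/2)=0.979618
d^2_{-2,-1}: single k=1 term ⇒ +0.015879;  D = -0.009038+0.013056i
d^2_{-1,-1}: k∈[0..1] ⇒ +0.001628 -0.116163 = -0.114535;  D = -0.047028+0.104434i
d^2_{0,-1}: k∈[0..1] ⇒ -0.019448 +0.462553 = +0.443105;  D = -0.105630+0.430330i
d^2_{1,-1}: k∈[0..1] ⇒ +0.116163 -0.920930 = -0.804768;  D = -0.046888+0.803400i
d^2_{2,-1}: single k=0 term ⇒ -0.377673;  D = -0.046753-0.374768i
Y_2^{m'}(θ=2.4683,φ=1.872) and Σ D·Y over m':
  (-0.0090+0.0131i)·(-0.1238+0.0851i)  (-0.0470+0.1044i)·(+0.1117+0.3597i)  (-0.1056+0.4303i)·(+0.2629+0.0000i)  (-0.0469+0.8034i)·(-0.1117+0.3597i)  (-0.0468-0.3748i)·(-0.1238-0.0851i)
Y_2^-1(R⁻¹ n̂) = -0.380389+0.049229i

Re=-0.3804 Im=0.0492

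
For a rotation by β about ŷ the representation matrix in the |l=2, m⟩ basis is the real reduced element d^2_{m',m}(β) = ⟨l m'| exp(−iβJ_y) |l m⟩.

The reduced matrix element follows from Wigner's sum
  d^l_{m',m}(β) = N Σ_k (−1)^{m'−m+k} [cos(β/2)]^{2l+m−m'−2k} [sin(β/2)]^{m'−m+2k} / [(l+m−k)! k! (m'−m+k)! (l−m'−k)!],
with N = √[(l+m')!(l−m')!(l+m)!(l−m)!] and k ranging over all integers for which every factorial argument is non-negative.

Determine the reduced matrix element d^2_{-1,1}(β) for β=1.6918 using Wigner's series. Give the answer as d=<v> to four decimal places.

d^2_{-1,1}(β=1.6918) via Wigner's sum:
Half-angle: c=0.663058, s=0.748568. N=√(1·6·6·1)=6.000000
The bounds max(0,m−m')=2 and min(l+m,l−m')=3 give 2 terms
  k=2: (−1)^0·6.0000/(2)·0.6631^2·0.7486^2 = +0.739072
  k=3: (−1)^1·6.0000/(6)·0.6631^0·0.7486^4 = -0.313997
d^2_{-1,1}(1.6918) = +0.739072 -0.313997 = +0.425075

d=0.4251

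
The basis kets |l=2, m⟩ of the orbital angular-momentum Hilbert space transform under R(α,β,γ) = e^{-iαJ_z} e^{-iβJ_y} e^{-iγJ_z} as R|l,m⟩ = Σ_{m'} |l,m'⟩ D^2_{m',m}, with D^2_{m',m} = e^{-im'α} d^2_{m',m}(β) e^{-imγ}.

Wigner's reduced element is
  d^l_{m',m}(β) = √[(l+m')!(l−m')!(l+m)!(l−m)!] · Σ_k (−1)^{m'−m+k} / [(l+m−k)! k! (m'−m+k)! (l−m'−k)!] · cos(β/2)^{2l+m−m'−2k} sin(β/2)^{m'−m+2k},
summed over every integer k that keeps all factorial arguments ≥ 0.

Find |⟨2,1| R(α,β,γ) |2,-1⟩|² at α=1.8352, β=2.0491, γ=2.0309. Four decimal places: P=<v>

P=0.0034

Split into d^2_{1,-1}(β=2.0491) × two z-phases.
Half-angle: c=0.519483, s=0.854481. N=√(6·1·1·6)=6.000000
The bounds max(0,m−m')=0 and min(l+m,l−m')=1 give 2 terms
  k=0: (−1)^2·6.0000/(2)·0.5195^2·0.8545^2 = +0.591111
  k=1: (−1)^3·6.0000/(6)·0.5195^0·0.8545^4 = -0.533100
d^2_{1,-1}(2.0491) = +0.591111 -0.533100 = +0.058011
|D^2_{1,-1}|² = |d^2_{1,-1}(β)|² = (+0.058011)² = 0.003365 (the z-rotation phases have unit modulus)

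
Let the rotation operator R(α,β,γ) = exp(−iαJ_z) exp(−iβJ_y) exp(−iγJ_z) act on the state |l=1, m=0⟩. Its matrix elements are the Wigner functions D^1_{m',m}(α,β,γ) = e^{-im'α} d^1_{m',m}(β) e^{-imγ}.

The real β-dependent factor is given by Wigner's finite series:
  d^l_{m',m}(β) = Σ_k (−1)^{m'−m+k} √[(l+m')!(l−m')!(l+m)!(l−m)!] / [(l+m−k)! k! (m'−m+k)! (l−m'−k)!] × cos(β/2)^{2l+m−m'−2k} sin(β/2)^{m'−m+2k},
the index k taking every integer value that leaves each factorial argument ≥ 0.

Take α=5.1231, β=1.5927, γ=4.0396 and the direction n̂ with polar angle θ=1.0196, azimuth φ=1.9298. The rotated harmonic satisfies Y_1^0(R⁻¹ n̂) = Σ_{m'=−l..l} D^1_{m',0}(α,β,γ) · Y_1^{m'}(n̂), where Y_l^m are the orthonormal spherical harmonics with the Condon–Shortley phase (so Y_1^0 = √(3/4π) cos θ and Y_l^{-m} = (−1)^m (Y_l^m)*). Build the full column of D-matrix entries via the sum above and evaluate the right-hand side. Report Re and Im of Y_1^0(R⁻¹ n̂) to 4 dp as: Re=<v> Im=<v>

Need the full column D^1_{m',0} for m'=−1..1 at α=5.1231, β=1.5927, γ=4.0396.
cos(β/2)=0.699320, sin(β/2)=0.714808
d^1_{-1,0}: single k=1 term ⇒ +0.706937;  D = +0.282253-0.648146i
d^1_{0,0}: k∈[0..1] ⇒ +0.489049 -0.510951 = -0.021902;  D = -0.021902+0.000000i
d^1_{1,0}: single k=0 term ⇒ -0.706937;  D = -0.282253-0.648146i
Y_1^{m'}(θ=1.0196,φ=1.9298) and Σ D·Y over m':
  (+0.2823-0.6481i)·(-0.1034-0.2756i)  (-0.0219+0.0000i)·(+0.2559+0.0000i)  (-0.2823-0.6481i)·(+0.1034-0.2756i)
Y_1^0(R⁻¹ n̂) = -0.421188+0.000000i

Re=-0.4212 Im=0.0000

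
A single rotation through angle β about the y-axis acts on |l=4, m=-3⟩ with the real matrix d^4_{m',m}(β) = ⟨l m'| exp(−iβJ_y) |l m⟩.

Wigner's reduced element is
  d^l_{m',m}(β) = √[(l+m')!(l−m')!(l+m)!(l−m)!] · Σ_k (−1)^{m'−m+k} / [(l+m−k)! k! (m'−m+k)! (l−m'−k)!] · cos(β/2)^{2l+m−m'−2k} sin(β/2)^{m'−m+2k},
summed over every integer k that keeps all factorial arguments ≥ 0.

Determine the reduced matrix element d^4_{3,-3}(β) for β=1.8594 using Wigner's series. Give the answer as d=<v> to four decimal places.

d=0.4933

d^4_{3,-3}(β=1.8594) via Wigner's sum:
c=cos(1.8594/2)=0.598074, s=sin(1.8594/2)=0.801441; N=√[5040·1·1·5040]=5040.000000
k: max(0,(-3)−(3))=0 … min(4+(-3),4−(3))=1
  k=0: (−1)^6·5040.0000/(720)·0.5981^2·0.8014^6 = +0.663493
  k=1: (−1)^7·5040.0000/(5040)·0.5981^0·0.8014^8 = -0.170204
d^4_{3,-3}(1.8594) = +0.663493 -0.170204 = +0.493289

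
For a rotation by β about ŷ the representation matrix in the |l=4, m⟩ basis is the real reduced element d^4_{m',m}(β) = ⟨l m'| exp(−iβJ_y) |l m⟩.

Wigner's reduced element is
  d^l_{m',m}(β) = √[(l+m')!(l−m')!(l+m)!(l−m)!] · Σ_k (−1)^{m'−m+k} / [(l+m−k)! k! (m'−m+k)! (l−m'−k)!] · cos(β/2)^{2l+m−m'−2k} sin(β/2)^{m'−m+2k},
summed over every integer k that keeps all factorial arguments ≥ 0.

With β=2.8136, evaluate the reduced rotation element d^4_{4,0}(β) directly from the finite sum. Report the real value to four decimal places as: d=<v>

d=0.0056

d^4_{4,0}(β=2.8136) via Wigner's sum:
With c≡cos(β/2)=0.163262 and s≡sin(β/2)=0.986583, N=[40320·1·24·24]^{1/2}=4819.161753
k∈{0} keeps every argument non-negative
  k=0: (−1)^4·4819.1618/(576)·0.1633^4·0.9866^4 = +0.005632
d^4_{4,0}(2.8136) = +0.005632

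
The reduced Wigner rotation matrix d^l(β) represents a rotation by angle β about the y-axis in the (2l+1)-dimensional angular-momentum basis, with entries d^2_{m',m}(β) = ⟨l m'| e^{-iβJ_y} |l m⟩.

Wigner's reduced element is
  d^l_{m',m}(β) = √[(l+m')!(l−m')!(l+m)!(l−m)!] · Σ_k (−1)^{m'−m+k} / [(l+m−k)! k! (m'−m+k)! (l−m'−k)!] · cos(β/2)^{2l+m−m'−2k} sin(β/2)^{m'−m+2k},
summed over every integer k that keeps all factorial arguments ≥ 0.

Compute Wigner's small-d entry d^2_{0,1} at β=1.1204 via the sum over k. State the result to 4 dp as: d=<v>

d=0.4800

d^2_{0,1}(β=1.1204) via Wigner's sum:
c=cos(1.1204/2)=0.847149, s=sin(1.1204/2)=0.531356; N=√[2·2·6·1]=4.898979
k: max(0,(1)−(0))=1 … min(2+(1),2−(0))=2
  k=1: (−1)^0·4.8990/(2)·0.8471^3·0.5314^1 = +0.791298
  k=2: (−1)^1·4.8990/(2)·0.8471^1·0.5314^3 = -0.311309
d^2_{0,1}(1.1204) = +0.791298 -0.311309 = +0.479989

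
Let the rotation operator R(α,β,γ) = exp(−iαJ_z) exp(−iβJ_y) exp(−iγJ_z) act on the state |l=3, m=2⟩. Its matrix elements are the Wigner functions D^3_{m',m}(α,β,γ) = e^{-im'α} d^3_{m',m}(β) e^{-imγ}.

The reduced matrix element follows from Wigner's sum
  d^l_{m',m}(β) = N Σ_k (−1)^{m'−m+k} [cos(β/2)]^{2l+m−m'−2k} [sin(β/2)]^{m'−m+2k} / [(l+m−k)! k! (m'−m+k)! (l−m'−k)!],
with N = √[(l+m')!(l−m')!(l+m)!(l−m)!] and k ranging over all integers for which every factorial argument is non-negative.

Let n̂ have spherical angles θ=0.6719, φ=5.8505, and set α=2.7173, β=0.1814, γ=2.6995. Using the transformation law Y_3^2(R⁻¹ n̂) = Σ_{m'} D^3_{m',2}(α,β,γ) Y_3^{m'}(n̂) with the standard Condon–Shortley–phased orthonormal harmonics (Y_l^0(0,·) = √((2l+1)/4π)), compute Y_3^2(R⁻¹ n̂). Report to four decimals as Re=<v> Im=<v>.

Re=0.2459 Im=0.2916

Need the full column D^3_{m',2} for m'=−3..3 at α=2.7173, β=0.1814, γ=2.6995.
cos(β/2)=0.995890, sin(β/2)=0.090576
d^3_{-3,2}: single k=5 term ⇒ +0.000015;  D = -0.000014+0.000006i
d^3_{-2,2}: k∈[4..5] ⇒ +0.000334 -0.000001 = +0.000333;  D = +0.000333+0.000012i
d^3_{-1,2}: k∈[3..4] ⇒ +0.004642 -0.000019 = +0.004623;  D = -0.004142-0.002052i
d^3_{0,2}: k∈[2..3] ⇒ +0.044201 -0.000366 = +0.043835;  D = +0.027788+0.033902i
d^3_{1,2}: k∈[1..2] ⇒ +0.280587 -0.004642 = +0.275945;  D = -0.071558-0.266505i
d^3_{2,2}: k∈[0..1] ⇒ +0.975589 -0.040349 = +0.935240;  D = -0.150823+0.922998i
d^3_{3,2}: single k=0 term ⇒ -0.217342;  D = -0.120245+0.181048i
Y_3^{m'}(θ=0.6719,φ=5.8505) and Σ D·Y over m':
  (-0.0000+0.0000i)·(+0.0271+0.0969i)  (+0.0003+0.0000i)·(+0.2009+0.2360i)  (-0.0041-0.0021i)·(+0.3767+0.1740i)  (+0.0278+0.0339i)·(+0.0183+0.0000i)  (-0.0716-0.2665i)·(-0.3767+0.1740i)  (-0.1508+0.9230i)·(+0.2009-0.2360i)  (-0.1202+0.1810i)·(-0.0271+0.0969i)
Y_3^2(R⁻¹ n̂) = +0.245885+0.291642i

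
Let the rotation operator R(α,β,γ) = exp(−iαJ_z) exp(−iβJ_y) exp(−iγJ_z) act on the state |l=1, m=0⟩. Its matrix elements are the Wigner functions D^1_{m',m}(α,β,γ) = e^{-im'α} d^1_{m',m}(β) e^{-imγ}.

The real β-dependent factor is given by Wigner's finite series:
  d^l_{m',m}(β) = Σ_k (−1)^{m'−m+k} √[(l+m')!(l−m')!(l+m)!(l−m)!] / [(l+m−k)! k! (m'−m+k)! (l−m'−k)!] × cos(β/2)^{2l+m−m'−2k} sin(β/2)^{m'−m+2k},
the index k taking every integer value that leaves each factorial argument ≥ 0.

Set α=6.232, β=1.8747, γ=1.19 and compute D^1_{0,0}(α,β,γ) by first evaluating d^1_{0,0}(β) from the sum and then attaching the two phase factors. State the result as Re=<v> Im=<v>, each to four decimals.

D^1_{0,0}(6.232,1.8747,1.19) = e^{-i·0·6.232}·d^1_{0,0}(1.8747)·e^{-i·0·1.19}. Compute d first:
c=cos(1.8747/2)=0.591926, s=sin(1.8747/2)=0.805992; N=√[1·1·1·1]=1.000000
Admissible k: 0..1 (factorial args all ≥0)
  k=0: (−1)^0·1.0000/(1)·0.5919^2·0.8060^0 = +0.350376
  k=1: (−1)^1·1.0000/(1)·0.5919^0·0.8060^2 = -0.649624
d^1_{0,0}(1.8747) = +0.350376 -0.649624 = -0.299247
Attach z-rotation phases: D = e^{-i(0)(6.232)}·(-0.299247)·e^{-i(0)(1.19)} = -0.299247+0.000000i

Re=-0.2992 Im=0.0000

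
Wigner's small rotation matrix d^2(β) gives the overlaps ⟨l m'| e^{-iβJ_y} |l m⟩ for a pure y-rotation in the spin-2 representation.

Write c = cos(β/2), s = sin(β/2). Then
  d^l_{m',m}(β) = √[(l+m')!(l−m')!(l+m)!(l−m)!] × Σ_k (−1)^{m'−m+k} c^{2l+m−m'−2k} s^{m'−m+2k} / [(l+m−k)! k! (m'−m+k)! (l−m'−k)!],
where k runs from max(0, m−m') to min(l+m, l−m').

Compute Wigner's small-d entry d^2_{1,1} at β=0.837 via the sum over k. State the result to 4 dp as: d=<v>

d=0.2833

d^2_{1,1}(β=0.837) via Wigner's sum:
Half-angle: c=0.913700, s=0.406390. N=√(6·1·6·1)=6.000000
k∈{0,1} keeps every argument non-negative
  k=0: (−1)^0·6.0000/(6)·0.9137^4·0.4064^0 = +0.696969
  k=1: (−1)^1·6.0000/(2)·0.9137^2·0.4064^2 = -0.413633
d^2_{1,1}(0.837) = +0.696969 -0.413633 = +0.283337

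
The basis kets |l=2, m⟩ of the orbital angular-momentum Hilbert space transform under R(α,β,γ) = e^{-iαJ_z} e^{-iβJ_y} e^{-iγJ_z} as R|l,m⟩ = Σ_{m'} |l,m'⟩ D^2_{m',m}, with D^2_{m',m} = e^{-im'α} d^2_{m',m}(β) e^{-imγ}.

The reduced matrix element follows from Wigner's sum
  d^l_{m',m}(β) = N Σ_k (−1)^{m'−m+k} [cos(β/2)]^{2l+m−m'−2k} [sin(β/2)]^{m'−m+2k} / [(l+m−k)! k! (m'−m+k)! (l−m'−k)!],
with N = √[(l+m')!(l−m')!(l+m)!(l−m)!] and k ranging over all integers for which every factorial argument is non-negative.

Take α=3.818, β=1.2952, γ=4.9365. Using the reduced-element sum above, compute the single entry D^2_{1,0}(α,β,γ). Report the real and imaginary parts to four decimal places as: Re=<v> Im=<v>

Re=0.2501 Im=-0.2008

First d^2_{1,0}(β=1.2952), then the phase factors e^{-i(1)α} and e^{-i(0)γ}:
Half-angle: c=0.797534, s=0.603274. N=√(6·1·2·2)=4.898979
Admissible k: 0..1 (factorial args all ≥0)
  k=0: (−1)^1·4.8990/(2)·0.7975^3·0.6033^1 = -0.749614
  k=1: (−1)^2·4.8990/(2)·0.7975^1·0.6033^3 = +0.428913
d^2_{1,0}(1.2952) = -0.749614 +0.428913 = -0.320702
Phases: e^{-i·(1)·3.818}=-0.779827+0.625995i, e^{-i·(0)·4.9365}=+1.000000+0.000000i ⇒ D=+0.250092-0.200758i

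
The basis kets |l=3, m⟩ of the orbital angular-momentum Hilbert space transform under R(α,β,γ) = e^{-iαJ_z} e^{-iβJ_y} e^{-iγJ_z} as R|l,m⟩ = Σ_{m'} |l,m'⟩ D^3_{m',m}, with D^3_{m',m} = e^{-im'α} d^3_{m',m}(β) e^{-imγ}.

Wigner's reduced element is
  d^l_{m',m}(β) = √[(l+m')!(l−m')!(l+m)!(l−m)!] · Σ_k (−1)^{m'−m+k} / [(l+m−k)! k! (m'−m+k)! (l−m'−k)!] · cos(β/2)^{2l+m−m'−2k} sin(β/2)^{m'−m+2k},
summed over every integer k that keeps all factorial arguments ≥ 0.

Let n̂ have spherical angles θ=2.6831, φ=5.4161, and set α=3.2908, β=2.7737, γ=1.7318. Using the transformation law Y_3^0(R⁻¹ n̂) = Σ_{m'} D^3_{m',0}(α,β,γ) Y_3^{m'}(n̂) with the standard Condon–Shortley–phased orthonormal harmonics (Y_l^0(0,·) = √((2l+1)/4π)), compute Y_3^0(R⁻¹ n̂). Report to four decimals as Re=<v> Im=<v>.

Need the full column D^3_{m',0} for m'=−3..3 at α=3.2908, β=2.7737, γ=1.7318.
cos(β/2)=0.182911, sin(β/2)=0.983130
d^3_{-3,0}: single k=3 term ⇒ +0.026005;  D = -0.023443-0.011256i
d^3_{-2,0}: k∈[2..3] ⇒ +0.005926 -0.171191 = -0.165266;  D = -0.157962-0.048589i
d^3_{-1,0}: k∈[1..3] ⇒ +0.000697 -0.060431 +0.581947 = +0.522213;  D = -0.516411-0.077629i
d^3_{0,0}: k∈[0..3] ⇒ +0.000037 -0.009737 +0.281296 -0.902952 = -0.631355;  D = -0.631355+0.000000i
d^3_{1,0}: k∈[0..2] ⇒ -0.000697 +0.060431 -0.581947 = -0.522213;  D = +0.516411-0.077629i
d^3_{2,0}: k∈[0..1] ⇒ +0.005926 -0.171191 = -0.165266;  D = -0.157962+0.048589i
d^3_{3,0}: single k=0 term ⇒ -0.026005;  D = +0.023443-0.011256i
Y_3^{m'}(θ=2.6831,φ=5.4161) and Σ D·Y over m':
  (-0.0234-0.0113i)·(-0.0310+0.0186i)  (-0.1580-0.0486i)·(+0.0292-0.1771i)  (-0.5164-0.0776i)·(+0.2796+0.3294i)  (-0.6314+0.0000i)·(-0.3415+0.0000i)  (+0.5164-0.0776i)·(-0.2796+0.3294i)  (-0.1580+0.0486i)·(+0.0292+0.1771i)  (+0.0234-0.0113i)·(+0.0310+0.0186i)
Y_3^0(R⁻¹ n̂) = -0.046544-0.000000i

Re=-0.0465 Im=0.0000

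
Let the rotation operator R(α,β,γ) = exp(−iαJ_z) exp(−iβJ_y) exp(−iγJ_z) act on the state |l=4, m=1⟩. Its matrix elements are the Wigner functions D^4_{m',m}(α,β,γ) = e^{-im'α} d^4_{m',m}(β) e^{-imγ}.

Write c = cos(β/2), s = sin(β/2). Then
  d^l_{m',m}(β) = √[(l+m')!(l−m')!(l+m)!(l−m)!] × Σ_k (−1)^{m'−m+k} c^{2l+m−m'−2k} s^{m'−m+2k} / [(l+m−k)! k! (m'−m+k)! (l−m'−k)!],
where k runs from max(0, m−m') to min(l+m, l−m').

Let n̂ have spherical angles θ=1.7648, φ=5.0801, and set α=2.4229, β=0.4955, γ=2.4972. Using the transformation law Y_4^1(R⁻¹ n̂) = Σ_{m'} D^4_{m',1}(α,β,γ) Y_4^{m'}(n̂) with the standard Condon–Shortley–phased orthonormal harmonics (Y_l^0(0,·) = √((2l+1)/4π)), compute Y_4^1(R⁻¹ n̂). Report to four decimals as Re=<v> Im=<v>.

Re=-0.1398 Im=-0.0066

Need the full column D^4_{m',1} for m'=−4..4 at α=2.4229, β=0.4955, γ=2.4972.
cos(β/2)=0.969467, sin(β/2)=0.245223
d^4_{-4,1}: single k=5 term ⇒ +0.006046;  D = +0.003705+0.004778i
d^4_{-3,1}: k∈[4..5] ⇒ +0.042257 -0.001622 = +0.040635;  D = +0.002401-0.040564i
d^4_{-2,1}: k∈[3..5] ⇒ +0.178593 -0.017140 +0.000219 = +0.161672;  D = -0.113448+0.115184i
d^4_{-1,1}: k∈[2..5] ⇒ +0.499253 -0.095830 +0.003066 -0.000013 = +0.406476;  D = +0.405354-0.030173i
d^4_{0,1}: k∈[1..4] ⇒ +0.882687 -0.338856 +0.021681 -0.000231 = +0.565280;  D = -0.451922-0.339571i
d^4_{1,1}: k∈[0..3] ⇒ +0.780302 -0.748879 +0.095830 -0.002044 = +0.125209;  D = +0.025821+0.122517i
d^4_{2,1}: k∈[0..2] ⇒ -0.837390 +0.267889 -0.011427 = -0.580928;  D = -0.284093+0.506723i
d^4_{3,1}: k∈[0..1] ⇒ +0.396270 -0.042257 = +0.354013;  D = -0.333615+0.118433i
d^4_{4,1}: single k=0 term ⇒ -0.094503;  D = -0.087846-0.034840i
Y_4^{m'}(θ=1.7648,φ=5.0801) and Σ D·Y over m':
  (+0.0037+0.0048i)·(+0.0409-0.4082i)  (+0.0024-0.0406i)·(+0.2035+0.1028i)  (-0.1134+0.1152i)·(+0.1767-0.1599i)  (+0.4054-0.0302i)·(+0.0881+0.2288i)  (-0.4519-0.3396i)·(+0.2045+0.0000i)  (+0.0258+0.1225i)·(-0.0881+0.2288i)  (-0.2841+0.5067i)·(+0.1767+0.1599i)  (-0.3336+0.1184i)·(-0.2035+0.1028i)  (-0.0878-0.0348i)·(+0.0409+0.4082i)
Y_4^1(R⁻¹ n̂) = -0.139839-0.006636i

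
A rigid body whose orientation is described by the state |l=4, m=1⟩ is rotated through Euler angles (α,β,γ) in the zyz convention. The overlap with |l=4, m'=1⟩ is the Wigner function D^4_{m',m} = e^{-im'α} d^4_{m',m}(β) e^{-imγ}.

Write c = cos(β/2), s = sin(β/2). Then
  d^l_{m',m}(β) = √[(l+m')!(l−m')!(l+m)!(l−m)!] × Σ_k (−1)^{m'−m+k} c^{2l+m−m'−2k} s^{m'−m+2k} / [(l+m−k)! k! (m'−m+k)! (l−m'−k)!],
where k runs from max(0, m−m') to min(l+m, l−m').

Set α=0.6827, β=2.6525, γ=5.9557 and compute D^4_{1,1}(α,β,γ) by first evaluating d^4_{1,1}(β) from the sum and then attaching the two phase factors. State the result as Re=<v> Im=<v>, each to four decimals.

First d^4_{1,1}(β=2.6525), then the phase factors e^{-i(1)α} and e^{-i(1)γ}:
With c≡cos(β/2)=0.242116 and s≡sin(β/2)=0.970247, N=[120·6·120·6]^{1/2}=720.000000
k∈{0,1,2,3} keeps every argument non-negative
  k=0: (−1)^0·720.0000/(720)·0.2421^8·0.9702^0 = +0.000012
  k=1: (−1)^1·720.0000/(48)·0.2421^6·0.9702^2 = -0.002844
  k=2: (−1)^2·720.0000/(24)·0.2421^4·0.9702^4 = +0.091358
  k=3: (−1)^3·720.0000/(72)·0.2421^2·0.9702^6 = -0.489038
d^4_{1,1}(2.6525) = +0.000012 -0.002844 +0.091358 -0.489038 = -0.400512
D = (+0.775872-0.630890i)·(-0.400512)·(+0.946854+0.321663i) = -0.375509+0.139295i

Re=-0.3755 Im=0.1393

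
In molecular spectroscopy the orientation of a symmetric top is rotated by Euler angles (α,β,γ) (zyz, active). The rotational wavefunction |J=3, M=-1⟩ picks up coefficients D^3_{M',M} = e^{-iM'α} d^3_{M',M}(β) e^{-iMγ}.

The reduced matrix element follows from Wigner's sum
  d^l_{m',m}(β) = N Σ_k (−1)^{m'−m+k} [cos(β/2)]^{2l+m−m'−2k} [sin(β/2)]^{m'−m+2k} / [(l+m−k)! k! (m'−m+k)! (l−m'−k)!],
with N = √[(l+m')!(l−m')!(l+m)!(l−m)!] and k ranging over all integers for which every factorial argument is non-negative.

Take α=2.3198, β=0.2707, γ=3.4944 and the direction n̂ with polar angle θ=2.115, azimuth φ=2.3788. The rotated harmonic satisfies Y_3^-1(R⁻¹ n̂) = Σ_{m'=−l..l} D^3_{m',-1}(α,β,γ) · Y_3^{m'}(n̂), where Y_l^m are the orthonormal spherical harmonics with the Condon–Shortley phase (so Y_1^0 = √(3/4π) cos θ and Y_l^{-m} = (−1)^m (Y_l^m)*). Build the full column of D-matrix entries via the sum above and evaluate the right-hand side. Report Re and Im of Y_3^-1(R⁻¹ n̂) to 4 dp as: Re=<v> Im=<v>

Need the full column D^3_{m',-1} for m'=−3..3 at α=2.3198, β=0.2707, γ=3.4944.
cos(β/2)=0.990854, sin(β/2)=0.134937
d^3_{-3,-1}: single k=2 term ⇒ +0.067975;  D = -0.035052-0.058240i
d^3_{-2,-1}: k∈[1..2] ⇒ +0.407549 -0.015117 = +0.392433;  D = -0.108458+0.377148i
d^3_{-1,-1}: k∈[0..2] ⇒ +0.946364 -0.140408 +0.001953 = +0.807909;  D = +0.720677-0.365160i
d^3_{0,-1}: k∈[0..2] ⇒ -0.446448 +0.024839 -0.000154 = -0.421762;  D = +0.395784+0.145733i
d^3_{1,-1}: k∈[0..2] ⇒ +0.105306 -0.002604 +0.000006 = +0.102708;  D = +0.039636+0.094752i
d^3_{2,-1}: k∈[0..1] ⇒ -0.015117 +0.000140 = -0.014976;  D = -0.006183+0.013640i
d^3_{3,-1}: single k=0 term ⇒ +0.001261;  D = -0.001195+0.000401i
Y_3^{m'}(θ=2.115,φ=2.3788) and Σ D·Y over m':
  (-0.0351-0.0582i)·(+0.1718-0.1968i)  (-0.1085+0.3771i)·(-0.0175-0.3869i)  (+0.7207-0.3652i)·(-0.0680-0.0650i)  (+0.3958+0.1457i)·(+0.3207+0.0000i)  (+0.0396+0.0948i)·(+0.0680-0.0650i)  (-0.0062+0.0136i)·(-0.0175+0.3869i)  (-0.0012+0.0004i)·(-0.1718-0.1968i)
Y_3^-1(R⁻¹ n̂) = +0.188465+0.058378i

Re=0.1885 Im=0.0584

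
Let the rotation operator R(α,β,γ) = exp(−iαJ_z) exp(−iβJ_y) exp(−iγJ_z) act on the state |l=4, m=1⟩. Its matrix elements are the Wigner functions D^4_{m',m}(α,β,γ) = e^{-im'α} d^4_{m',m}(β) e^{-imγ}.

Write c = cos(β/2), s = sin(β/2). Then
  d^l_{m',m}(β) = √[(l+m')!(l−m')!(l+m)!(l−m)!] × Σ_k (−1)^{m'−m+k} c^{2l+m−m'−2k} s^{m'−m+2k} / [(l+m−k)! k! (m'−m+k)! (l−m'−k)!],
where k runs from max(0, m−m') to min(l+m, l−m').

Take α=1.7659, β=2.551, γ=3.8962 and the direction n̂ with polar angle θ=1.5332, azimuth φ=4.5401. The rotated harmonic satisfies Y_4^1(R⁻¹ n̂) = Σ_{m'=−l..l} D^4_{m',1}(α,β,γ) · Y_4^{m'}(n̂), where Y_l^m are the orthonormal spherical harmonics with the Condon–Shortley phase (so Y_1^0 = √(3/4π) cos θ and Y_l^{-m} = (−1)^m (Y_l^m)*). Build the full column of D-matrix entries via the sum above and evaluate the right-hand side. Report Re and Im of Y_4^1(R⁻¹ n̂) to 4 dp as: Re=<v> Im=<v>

Need the full column D^4_{m',1} for m'=−4..4 at α=1.7659, β=2.551, γ=3.8962.
cos(β/2)=0.291023, sin(β/2)=0.956716
d^4_{-4,1}: single k=5 term ⇒ +0.147840;  D = -0.147791-0.003815i
d^4_{-3,1}: k∈[4..5] ⇒ +0.079499 -0.515495 = -0.435995;  D = -0.073460-0.429762i
d^4_{-2,1}: k∈[3..5] ⇒ +0.025853 -0.419088 +0.905827 = +0.512592;  D = +0.478934-0.182682i
d^4_{-1,1}: k∈[2..5] ⇒ +0.005561 -0.180287 +0.974193 -0.701882 = +0.097585;  D = -0.051795-0.082705i
d^4_{0,1}: k∈[1..4] ⇒ +0.000756 -0.049052 +0.530109 -0.954825 = -0.473012;  D = +0.344608-0.324014i
d^4_{1,1}: k∈[0..3] ⇒ +0.000051 -0.008341 +0.180287 -0.649462 = -0.477465;  D = -0.388297-0.277845i
d^4_{2,1}: k∈[0..2] ⇒ -0.000718 +0.038779 -0.279392 = -0.241331;  D = -0.099721+0.219764i
d^4_{3,1}: k∈[0..1] ⇒ +0.004414 -0.079499 = -0.075085;  D = +0.073093+0.017182i
d^4_{4,1}: single k=0 term ⇒ -0.013680;  D = +0.000489-0.013671i
Y_4^{m'}(θ=1.5332,φ=4.5401) and Σ D·Y over m':
  (-0.1478-0.0038i)·(+0.3406+0.2806i)  (-0.0735-0.4298i)·(+0.0232-0.0408i)  (+0.4789-0.1827i)·(+0.3113+0.1117i)  (-0.0518-0.0827i)·(+0.0091-0.0523i)  (+0.3446-0.3240i)·(+0.3129+0.0000i)  (-0.3883-0.2778i)·(-0.0091-0.0523i)  (-0.0997+0.2198i)·(+0.3113-0.1117i)  (+0.0731+0.0172i)·(-0.0232-0.0408i)  (+0.0005-0.0137i)·(+0.3406-0.2806i)
Y_4^1(R⁻¹ n̂) = +0.181855-0.058286i

Re=0.1819 Im=-0.0583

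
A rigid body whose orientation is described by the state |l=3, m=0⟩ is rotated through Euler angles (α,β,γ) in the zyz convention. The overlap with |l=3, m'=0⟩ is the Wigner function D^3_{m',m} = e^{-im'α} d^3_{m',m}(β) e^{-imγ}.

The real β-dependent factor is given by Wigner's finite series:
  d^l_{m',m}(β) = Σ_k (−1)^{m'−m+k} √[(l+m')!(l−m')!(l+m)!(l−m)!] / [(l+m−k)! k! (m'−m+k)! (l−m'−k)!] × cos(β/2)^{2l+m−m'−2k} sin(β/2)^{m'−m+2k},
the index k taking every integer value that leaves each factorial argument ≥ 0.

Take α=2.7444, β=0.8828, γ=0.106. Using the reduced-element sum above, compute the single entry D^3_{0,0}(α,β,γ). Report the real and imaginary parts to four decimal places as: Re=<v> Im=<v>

Re=-0.3124 Im=0.0000

Split into d^3_{0,0}(β=0.8828) × two z-phases.
c=cos(0.8828/2)=0.904154, s=sin(0.8828/2)=0.427206; N=√[6·6·6·6]=36.000000
Admissible k: 0..3 (factorial args all ≥0)
  k=0: (−1)^0·36.0000/(36)·0.9042^6·0.4272^0 = +0.546331
  k=1: (−1)^1·36.0000/(4)·0.9042^4·0.4272^2 = -1.097709
  k=2: (−1)^2·36.0000/(4)·0.9042^2·0.4272^4 = +0.245062
  k=3: (−1)^3·36.0000/(36)·0.9042^0·0.4272^6 = -0.006079
d^3_{0,0}(0.8828) = +0.546331 -1.097709 +0.245062 -0.006079 = -0.312395
Attach z-rotation phases: D = e^{-i(0)(2.7444)}·(-0.312395)·e^{-i(0)(0.106)} = -0.312395+0.000000i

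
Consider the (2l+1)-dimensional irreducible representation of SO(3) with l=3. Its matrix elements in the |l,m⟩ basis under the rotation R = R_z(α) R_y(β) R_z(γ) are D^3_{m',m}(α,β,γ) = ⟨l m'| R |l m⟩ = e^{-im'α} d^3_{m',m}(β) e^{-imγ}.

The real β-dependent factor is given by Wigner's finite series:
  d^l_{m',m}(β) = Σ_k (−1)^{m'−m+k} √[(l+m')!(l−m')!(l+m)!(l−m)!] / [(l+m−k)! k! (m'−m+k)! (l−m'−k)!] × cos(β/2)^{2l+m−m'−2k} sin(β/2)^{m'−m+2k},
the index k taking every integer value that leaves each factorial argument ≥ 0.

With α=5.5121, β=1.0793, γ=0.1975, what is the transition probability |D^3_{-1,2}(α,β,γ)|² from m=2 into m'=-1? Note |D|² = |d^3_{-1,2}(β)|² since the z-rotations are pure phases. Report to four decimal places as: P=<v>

D^3_{-1,2}(5.5121,1.0793,0.1975) = e^{-i·-1·5.5121}·d^3_{-1,2}(1.0793)·e^{-i·2·0.1975}. Compute d first:
c=cos(1.0793/2)=0.857889, s=sin(1.0793/2)=0.513836; N=√[2·24·120·1]=75.894664
k∈{3,4} keeps every argument non-negative
  k=3: (−1)^0·75.8947/(12)·0.8579^3·0.5138^3 = +0.541746
  k=4: (−1)^1·75.8947/(24)·0.8579^1·0.5138^5 = -0.097175
d^3_{-1,2}(1.0793) = +0.541746 -0.097175 = +0.444571
|D^3_{-1,2}|² = |d^3_{-1,2}(β)|² = (+0.444571)² = 0.197644 (the z-rotation phases have unit modulus)

P=0.1976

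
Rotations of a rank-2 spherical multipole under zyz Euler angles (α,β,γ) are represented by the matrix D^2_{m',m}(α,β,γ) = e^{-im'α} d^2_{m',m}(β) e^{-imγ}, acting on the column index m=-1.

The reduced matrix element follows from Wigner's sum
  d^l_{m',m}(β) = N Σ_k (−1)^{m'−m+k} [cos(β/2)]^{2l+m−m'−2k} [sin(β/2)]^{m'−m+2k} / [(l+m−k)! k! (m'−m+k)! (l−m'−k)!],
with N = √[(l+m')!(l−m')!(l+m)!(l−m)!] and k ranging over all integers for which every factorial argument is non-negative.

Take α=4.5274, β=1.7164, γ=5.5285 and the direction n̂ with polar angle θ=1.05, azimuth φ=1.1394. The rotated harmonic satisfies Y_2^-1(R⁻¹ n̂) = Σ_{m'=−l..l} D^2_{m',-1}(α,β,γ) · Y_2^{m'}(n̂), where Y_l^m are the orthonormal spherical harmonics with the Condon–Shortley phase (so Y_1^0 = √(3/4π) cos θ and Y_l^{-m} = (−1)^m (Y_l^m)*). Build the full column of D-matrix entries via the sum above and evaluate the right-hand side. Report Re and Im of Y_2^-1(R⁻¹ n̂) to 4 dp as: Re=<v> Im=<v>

Need the full column D^2_{m',-1} for m'=−2..2 at α=4.5274, β=1.7164, γ=5.5285.
cos(β/2)=0.653801, sin(β/2)=0.756667
d^2_{-2,-1}: single k=1 term ⇒ +0.422932;  D = -0.182487+0.381536i
d^2_{-1,-1}: k∈[0..1] ⇒ +0.182718 -0.734212 = -0.551494;  D = +0.445257+0.325410i
d^2_{0,-1}: k∈[0..1] ⇒ -0.517984 +0.693801 = +0.175818;  D = +0.128081-0.120446i
d^2_{1,-1}: k∈[0..1] ⇒ +0.734212 -0.327808 = +0.406404;  D = +0.219205+0.342219i
d^2_{2,-1}: single k=0 term ⇒ -0.566486;  D = +0.525081-0.212596i
Y_2^{m'}(θ=1.05,φ=1.1394) and Σ D·Y over m':
  (-0.1825+0.3815i)·(-0.1890-0.2208i)  (+0.4453+0.3254i)·(+0.1394-0.3029i)  (+0.1281-0.1204i)·(-0.0811+0.0000i)  (+0.2192+0.3422i)·(-0.1394-0.3029i)  (+0.5251-0.2126i)·(-0.1890+0.2208i)
Y_2^-1(R⁻¹ n̂) = +0.289765-0.069536i

Re=0.2898 Im=-0.0695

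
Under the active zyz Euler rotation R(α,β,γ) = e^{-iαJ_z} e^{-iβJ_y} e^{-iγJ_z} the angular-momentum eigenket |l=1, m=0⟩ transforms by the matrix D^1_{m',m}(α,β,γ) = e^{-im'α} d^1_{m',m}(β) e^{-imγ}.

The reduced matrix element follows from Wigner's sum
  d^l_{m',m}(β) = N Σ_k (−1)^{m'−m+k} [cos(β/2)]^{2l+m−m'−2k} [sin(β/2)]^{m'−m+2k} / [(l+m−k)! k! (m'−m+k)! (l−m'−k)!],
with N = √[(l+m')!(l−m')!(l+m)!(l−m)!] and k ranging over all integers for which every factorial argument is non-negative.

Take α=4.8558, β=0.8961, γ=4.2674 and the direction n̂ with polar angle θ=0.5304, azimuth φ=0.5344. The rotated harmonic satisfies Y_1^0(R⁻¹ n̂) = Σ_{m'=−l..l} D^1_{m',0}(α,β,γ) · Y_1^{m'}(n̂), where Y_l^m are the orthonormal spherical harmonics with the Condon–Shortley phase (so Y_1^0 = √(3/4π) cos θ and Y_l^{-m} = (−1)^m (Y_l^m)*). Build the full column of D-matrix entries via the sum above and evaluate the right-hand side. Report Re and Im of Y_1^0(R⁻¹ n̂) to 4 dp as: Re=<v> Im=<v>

Need the full column D^1_{m',0} for m'=−1..1 at α=4.8558, β=0.8961, γ=4.2674.
cos(β/2)=0.901294, sin(β/2)=0.433209
d^1_{-1,0}: single k=1 term ⇒ +0.552177;  D = +0.078917-0.546509i
d^1_{0,0}: k∈[0..1] ⇒ +0.812330 -0.187670 = +0.624660;  D = +0.624660+0.000000i
d^1_{1,0}: single k=0 term ⇒ -0.552177;  D = -0.078917-0.546509i
Y_1^{m'}(θ=0.5304,φ=0.5344) and Σ D·Y over m':
  (+0.0789-0.5465i)·(+0.1504-0.0890i)  (+0.6247+0.0000i)·(+0.4215+0.0000i)  (-0.0789-0.5465i)·(-0.1504-0.0890i)
Y_1^0(R⁻¹ n̂) = +0.189717+0.000000i

Re=0.1897 Im=0.0000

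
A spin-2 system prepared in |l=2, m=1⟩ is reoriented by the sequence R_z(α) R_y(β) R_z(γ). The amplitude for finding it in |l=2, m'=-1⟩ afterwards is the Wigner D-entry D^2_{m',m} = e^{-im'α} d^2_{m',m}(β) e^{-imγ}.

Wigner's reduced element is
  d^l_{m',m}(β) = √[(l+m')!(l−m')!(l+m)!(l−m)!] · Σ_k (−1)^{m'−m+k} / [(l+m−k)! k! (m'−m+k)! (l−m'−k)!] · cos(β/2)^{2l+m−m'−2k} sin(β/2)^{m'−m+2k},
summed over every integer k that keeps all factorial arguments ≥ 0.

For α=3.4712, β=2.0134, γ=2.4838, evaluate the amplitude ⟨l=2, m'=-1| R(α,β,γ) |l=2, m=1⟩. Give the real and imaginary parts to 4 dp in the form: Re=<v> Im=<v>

Re=0.0564 Im=0.0855

D^2_{-1,1}(3.4712,2.0134,2.4838) = e^{-i·-1·3.4712}·d^2_{-1,1}(2.0134)·e^{-i·1·2.4838}. Compute d first:
c=cos(2.0134/2)=0.534652, s=sin(2.0134/2)=0.845072; N=√[1·6·6·1]=6.000000
k: max(0,(1)−(-1))=2 … min(2+(1),2−(-1))=3
  k=2: (−1)^0·6.0000/(2)·0.5347^2·0.8451^2 = +0.612423
  k=3: (−1)^1·6.0000/(6)·0.5347^0·0.8451^4 = -0.510006
d^2_{-1,1}(2.0134) = +0.612423 -0.510006 = +0.102418
D = (-0.946170-0.323672i)·(+0.102418)·(-0.791344-0.611372i) = +0.056418+0.085477i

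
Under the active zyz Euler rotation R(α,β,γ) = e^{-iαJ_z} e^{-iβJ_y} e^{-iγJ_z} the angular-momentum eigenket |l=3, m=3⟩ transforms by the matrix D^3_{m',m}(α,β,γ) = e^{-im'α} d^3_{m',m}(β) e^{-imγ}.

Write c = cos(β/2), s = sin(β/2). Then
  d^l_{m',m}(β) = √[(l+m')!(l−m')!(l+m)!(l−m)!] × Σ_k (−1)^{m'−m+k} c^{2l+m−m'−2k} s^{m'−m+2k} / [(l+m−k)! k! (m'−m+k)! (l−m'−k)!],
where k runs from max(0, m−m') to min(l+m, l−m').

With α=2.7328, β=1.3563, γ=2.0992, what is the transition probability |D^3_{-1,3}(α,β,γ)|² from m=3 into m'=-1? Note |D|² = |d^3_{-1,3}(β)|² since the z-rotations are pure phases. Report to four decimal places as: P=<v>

P=0.1324

Split into d^3_{-1,3}(β=1.3563) × two z-phases.
c=cos(1.3563/2)=0.778735, s=sin(1.3563/2)=0.627353; N=√[2·24·720·1]=185.903201
Admissible k: 4..4 (factorial args all ≥0)
  k=4: (−1)^0·185.9032/(48)·0.7787^2·0.6274^4 = +0.363809
d^3_{-1,3}(1.3563) = +0.363809
|D^3_{-1,3}|² = |d^3_{-1,3}(β)|² = (+0.363809)² = 0.132357 (the z-rotation phases have unit modulus)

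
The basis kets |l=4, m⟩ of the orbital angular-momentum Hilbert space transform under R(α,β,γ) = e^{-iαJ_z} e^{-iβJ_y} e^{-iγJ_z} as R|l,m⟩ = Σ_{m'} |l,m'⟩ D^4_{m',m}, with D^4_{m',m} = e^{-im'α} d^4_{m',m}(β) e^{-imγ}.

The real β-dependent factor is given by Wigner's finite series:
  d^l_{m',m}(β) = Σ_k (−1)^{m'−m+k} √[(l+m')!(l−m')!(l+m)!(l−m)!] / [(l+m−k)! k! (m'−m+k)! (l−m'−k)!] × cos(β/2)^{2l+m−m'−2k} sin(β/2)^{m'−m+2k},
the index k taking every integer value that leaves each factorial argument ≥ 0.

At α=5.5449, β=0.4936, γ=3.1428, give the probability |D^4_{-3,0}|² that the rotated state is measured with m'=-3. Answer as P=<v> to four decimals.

P=0.0192

First d^4_{-3,0}(β=0.4936), then the phase factors e^{-i(-3)α} and e^{-i(0)γ}:
Half-angle: c=0.969699, s=0.244302. N=√(1·5040·24·24)=1703.830978
Admissible k: 3..4 (factorial args all ≥0)
  k=3: (−1)^0·1703.8310/(144)·0.9697^5·0.2443^3 = +0.147921
  k=4: (−1)^1·1703.8310/(144)·0.9697^3·0.2443^5 = -0.009389
d^4_{-3,0}(0.4936) = +0.147921 -0.009389 = +0.138533
|D^4_{-3,0}|² = |d^4_{-3,0}(β)|² = (+0.138533)² = 0.019191 (the z-rotation phases have unit modulus)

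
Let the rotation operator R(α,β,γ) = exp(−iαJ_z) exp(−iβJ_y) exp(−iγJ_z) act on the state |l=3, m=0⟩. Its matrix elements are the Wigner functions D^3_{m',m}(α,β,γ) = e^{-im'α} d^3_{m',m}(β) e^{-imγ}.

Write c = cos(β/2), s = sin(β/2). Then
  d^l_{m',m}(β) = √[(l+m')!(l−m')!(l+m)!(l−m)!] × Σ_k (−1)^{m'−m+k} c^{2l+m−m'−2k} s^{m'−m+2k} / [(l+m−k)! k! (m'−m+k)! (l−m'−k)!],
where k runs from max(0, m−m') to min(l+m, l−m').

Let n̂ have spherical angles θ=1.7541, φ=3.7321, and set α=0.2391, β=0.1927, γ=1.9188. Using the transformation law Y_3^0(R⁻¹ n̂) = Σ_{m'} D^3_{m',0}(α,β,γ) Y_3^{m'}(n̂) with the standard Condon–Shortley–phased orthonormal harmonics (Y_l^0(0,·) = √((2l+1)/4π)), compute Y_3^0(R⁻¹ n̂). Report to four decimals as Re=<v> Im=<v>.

Need the full column D^3_{m',0} for m'=−3..3 at α=0.2391, β=0.1927, γ=1.9188.
cos(β/2)=0.995362, sin(β/2)=0.096201
d^3_{-3,0}: single k=3 term ⇒ +0.003926;  D = +0.002959+0.002581i
d^3_{-2,0}: k∈[2..3] ⇒ +0.049756 -0.000465 = +0.049291;  D = +0.043762+0.022683i
d^3_{-1,0}: k∈[1..3] ⇒ +0.325593 -0.009124 +0.000028 = +0.316497;  D = +0.307494+0.074956i
d^3_{0,0}: k∈[0..3] ⇒ +0.972492 -0.081757 +0.000764 -0.000001 = +0.891498;  D = +0.891498+0.000000i
d^3_{1,0}: k∈[0..2] ⇒ -0.325593 +0.009124 -0.000028 = -0.316497;  D = -0.307494+0.074956i
d^3_{2,0}: k∈[0..1] ⇒ +0.049756 -0.000465 = +0.049291;  D = +0.043762-0.022683i
d^3_{3,0}: single k=0 term ⇒ -0.003926;  D = -0.002959+0.002581i
Y_3^{m'}(θ=1.7541,φ=3.7321) and Σ D·Y over m':
  (+0.0030+0.0026i)·(+0.0791+0.3886i)  (+0.0438+0.0227i)·(-0.0684+0.1666i)  (+0.3075+0.0750i)·(+0.2201-0.1475i)  (+0.8915+0.0000i)·(+0.1928+0.0000i)  (-0.3075+0.0750i)·(-0.2201-0.1475i)  (+0.0438-0.0227i)·(-0.0684-0.1666i)  (-0.0030+0.0026i)·(-0.0791+0.3886i)
Y_3^0(R⁻¹ n̂) = +0.314244+0.000000i

Re=0.3142 Im=0.0000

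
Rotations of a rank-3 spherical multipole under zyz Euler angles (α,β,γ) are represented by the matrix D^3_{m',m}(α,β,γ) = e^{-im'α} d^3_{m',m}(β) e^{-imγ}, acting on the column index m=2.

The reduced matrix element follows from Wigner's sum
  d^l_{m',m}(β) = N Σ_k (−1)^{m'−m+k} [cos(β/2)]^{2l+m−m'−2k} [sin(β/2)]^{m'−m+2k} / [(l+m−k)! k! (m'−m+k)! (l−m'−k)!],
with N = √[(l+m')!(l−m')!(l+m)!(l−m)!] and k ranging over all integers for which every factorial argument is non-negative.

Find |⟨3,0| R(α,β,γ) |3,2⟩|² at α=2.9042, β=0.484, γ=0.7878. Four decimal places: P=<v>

P=0.0689

D^3_{0,2}(2.9042,0.484,0.7878) = e^{-i·0·2.9042}·d^3_{0,2}(0.484)·e^{-i·2·0.7878}. Compute d first:
With c≡cos(β/2)=0.970861 and s≡sin(β/2)=0.239645, N=[6·6·120·1]^{1/2}=65.726707
Admissible k: 2..3 (factorial args all ≥0)
  k=2: (−1)^0·65.7267/(12)·0.9709^4·0.2396^2 = +0.279463
  k=3: (−1)^1·65.7267/(12)·0.9709^2·0.2396^4 = -0.017027
d^3_{0,2}(0.484) = +0.279463 -0.017027 = +0.262436
|D^3_{0,2}|² = |d^3_{0,2}(β)|² = (+0.262436)² = 0.068872 (the z-rotation phases have unit modulus)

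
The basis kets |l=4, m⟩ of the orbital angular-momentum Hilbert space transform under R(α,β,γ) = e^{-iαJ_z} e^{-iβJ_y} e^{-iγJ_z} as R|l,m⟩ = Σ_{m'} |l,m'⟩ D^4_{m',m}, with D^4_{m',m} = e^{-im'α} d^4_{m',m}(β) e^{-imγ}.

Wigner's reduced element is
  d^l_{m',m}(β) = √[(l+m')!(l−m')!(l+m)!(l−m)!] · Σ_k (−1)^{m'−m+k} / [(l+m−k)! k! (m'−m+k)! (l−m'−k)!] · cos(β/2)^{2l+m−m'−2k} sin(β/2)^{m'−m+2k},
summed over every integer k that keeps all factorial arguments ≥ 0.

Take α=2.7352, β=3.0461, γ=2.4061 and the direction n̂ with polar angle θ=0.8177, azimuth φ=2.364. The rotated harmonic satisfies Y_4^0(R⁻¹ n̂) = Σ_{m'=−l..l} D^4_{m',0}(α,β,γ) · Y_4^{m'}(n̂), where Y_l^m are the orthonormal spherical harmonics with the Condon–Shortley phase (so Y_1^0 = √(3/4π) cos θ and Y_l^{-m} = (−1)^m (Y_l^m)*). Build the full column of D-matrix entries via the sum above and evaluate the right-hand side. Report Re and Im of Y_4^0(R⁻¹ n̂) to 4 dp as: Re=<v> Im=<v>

Re=-0.3537 Im=0.0000

Need the full column D^4_{m',0} for m'=−4..4 at α=2.7352, β=3.0461, γ=2.4061.
cos(β/2)=0.047728, sin(β/2)=0.998860
d^4_{-4,0}: single k=4 term ⇒ +0.000043;  D = -0.000002-0.000043i
d^4_{-3,0}: k∈[3..4] ⇒ +0.000003 -0.001279 = -0.001276;  D = +0.000440-0.001198i
d^4_{-2,0}: k∈[2..4] ⇒ +0.000000 -0.000131 +0.021463 = +0.021333;  D = +0.014666-0.015492i
d^4_{-1,0}: k∈[1..4] ⇒ +0.000000 -0.000007 +0.002901 -0.211750 = -0.208856;  D = +0.191845-0.082560i
d^4_{0,0}: k∈[0..4] ⇒ +0.000000 -0.000000 +0.000186 -0.036199 +0.990919 = +0.954906;  D = +0.954906+0.000000i
d^4_{1,0}: k∈[0..3] ⇒ -0.000000 +0.000007 -0.002901 +0.211750 = +0.208856;  D = -0.191845-0.082560i
d^4_{2,0}: k∈[0..2] ⇒ +0.000000 -0.000131 +0.021463 = +0.021333;  D = +0.014666+0.015492i
d^4_{3,0}: k∈[0..1] ⇒ -0.000003 +0.001279 = +0.001276;  D = -0.000440-0.001198i
d^4_{4,0}: single k=0 term ⇒ +0.000043;  D = -0.000002+0.000043i
Y_4^{m'}(θ=0.8177,φ=2.364) and Σ D·Y over m':
  (-0.0000-0.0000i)·(-0.1253+0.0039i)  (+0.0004-0.0012i)·(+0.2295-0.2405i)  (+0.0147-0.0155i)·(+0.0063+0.4049i)  (+0.1918-0.0826i)·(-0.0461-0.0454i)  (+0.9549+0.0000i)·(-0.3570+0.0000i)  (-0.1918-0.0826i)·(+0.0461-0.0454i)  (+0.0147+0.0155i)·(+0.0063-0.4049i)  (-0.0004-0.0012i)·(-0.2295-0.2405i)  (-0.0000+0.0000i)·(-0.1253-0.0039i)
Y_4^0(R⁻¹ n̂) = -0.353744-0.000000i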